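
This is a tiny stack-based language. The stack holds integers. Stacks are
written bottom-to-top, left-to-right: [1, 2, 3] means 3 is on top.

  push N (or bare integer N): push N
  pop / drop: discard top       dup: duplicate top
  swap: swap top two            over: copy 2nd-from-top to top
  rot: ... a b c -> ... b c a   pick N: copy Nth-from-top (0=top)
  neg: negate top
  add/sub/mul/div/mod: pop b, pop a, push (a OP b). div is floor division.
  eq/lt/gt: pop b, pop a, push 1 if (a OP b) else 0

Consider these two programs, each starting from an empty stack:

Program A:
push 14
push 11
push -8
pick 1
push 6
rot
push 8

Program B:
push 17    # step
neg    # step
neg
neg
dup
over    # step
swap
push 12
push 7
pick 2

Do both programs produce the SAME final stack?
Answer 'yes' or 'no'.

Answer: no

Derivation:
Program A trace:
  After 'push 14': [14]
  After 'push 11': [14, 11]
  After 'push -8': [14, 11, -8]
  After 'pick 1': [14, 11, -8, 11]
  After 'push 6': [14, 11, -8, 11, 6]
  After 'rot': [14, 11, 11, 6, -8]
  After 'push 8': [14, 11, 11, 6, -8, 8]
Program A final stack: [14, 11, 11, 6, -8, 8]

Program B trace:
  After 'push 17': [17]
  After 'neg': [-17]
  After 'neg': [17]
  After 'neg': [-17]
  After 'dup': [-17, -17]
  After 'over': [-17, -17, -17]
  After 'swap': [-17, -17, -17]
  After 'push 12': [-17, -17, -17, 12]
  After 'push 7': [-17, -17, -17, 12, 7]
  After 'pick 2': [-17, -17, -17, 12, 7, -17]
Program B final stack: [-17, -17, -17, 12, 7, -17]
Same: no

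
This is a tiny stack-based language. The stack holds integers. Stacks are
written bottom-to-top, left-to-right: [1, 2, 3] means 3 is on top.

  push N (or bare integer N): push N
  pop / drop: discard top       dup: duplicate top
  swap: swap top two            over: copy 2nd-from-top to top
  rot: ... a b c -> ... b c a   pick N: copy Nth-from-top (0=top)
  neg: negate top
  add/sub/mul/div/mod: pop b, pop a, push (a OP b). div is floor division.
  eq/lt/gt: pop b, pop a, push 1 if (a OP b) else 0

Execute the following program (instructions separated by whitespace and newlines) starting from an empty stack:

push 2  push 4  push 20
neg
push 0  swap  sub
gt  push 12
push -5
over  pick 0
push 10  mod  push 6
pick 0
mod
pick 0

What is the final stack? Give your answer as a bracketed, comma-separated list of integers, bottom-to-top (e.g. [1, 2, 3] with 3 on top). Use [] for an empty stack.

After 'push 2': [2]
After 'push 4': [2, 4]
After 'push 20': [2, 4, 20]
After 'neg': [2, 4, -20]
After 'push 0': [2, 4, -20, 0]
After 'swap': [2, 4, 0, -20]
After 'sub': [2, 4, 20]
After 'gt': [2, 0]
After 'push 12': [2, 0, 12]
After 'push -5': [2, 0, 12, -5]
After 'over': [2, 0, 12, -5, 12]
After 'pick 0': [2, 0, 12, -5, 12, 12]
After 'push 10': [2, 0, 12, -5, 12, 12, 10]
After 'mod': [2, 0, 12, -5, 12, 2]
After 'push 6': [2, 0, 12, -5, 12, 2, 6]
After 'pick 0': [2, 0, 12, -5, 12, 2, 6, 6]
After 'mod': [2, 0, 12, -5, 12, 2, 0]
After 'pick 0': [2, 0, 12, -5, 12, 2, 0, 0]

Answer: [2, 0, 12, -5, 12, 2, 0, 0]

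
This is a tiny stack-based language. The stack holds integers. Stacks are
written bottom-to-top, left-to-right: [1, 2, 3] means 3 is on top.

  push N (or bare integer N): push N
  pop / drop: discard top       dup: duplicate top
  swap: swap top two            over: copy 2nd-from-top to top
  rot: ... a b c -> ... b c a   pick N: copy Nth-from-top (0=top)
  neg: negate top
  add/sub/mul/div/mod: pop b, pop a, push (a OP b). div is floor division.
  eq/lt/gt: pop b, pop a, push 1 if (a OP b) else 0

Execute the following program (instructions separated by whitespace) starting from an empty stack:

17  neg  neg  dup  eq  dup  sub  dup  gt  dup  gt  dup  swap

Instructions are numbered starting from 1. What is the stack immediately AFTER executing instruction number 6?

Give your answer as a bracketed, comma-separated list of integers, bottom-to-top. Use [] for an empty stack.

Answer: [1, 1]

Derivation:
Step 1 ('17'): [17]
Step 2 ('neg'): [-17]
Step 3 ('neg'): [17]
Step 4 ('dup'): [17, 17]
Step 5 ('eq'): [1]
Step 6 ('dup'): [1, 1]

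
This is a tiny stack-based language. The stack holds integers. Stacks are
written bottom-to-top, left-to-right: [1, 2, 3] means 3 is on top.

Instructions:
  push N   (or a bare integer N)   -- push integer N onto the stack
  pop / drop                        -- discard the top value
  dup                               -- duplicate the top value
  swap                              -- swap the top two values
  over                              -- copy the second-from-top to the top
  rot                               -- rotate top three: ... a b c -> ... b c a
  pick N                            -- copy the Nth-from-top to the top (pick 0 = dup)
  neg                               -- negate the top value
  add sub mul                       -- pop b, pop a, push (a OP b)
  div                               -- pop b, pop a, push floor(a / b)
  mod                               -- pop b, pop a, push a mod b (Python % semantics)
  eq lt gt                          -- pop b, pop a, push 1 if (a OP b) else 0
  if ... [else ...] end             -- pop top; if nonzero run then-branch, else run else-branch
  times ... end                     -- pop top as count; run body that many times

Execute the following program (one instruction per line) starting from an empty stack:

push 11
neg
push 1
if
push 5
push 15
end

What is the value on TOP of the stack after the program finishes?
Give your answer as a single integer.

After 'push 11': [11]
After 'neg': [-11]
After 'push 1': [-11, 1]
After 'if': [-11]
After 'push 5': [-11, 5]
After 'push 15': [-11, 5, 15]

Answer: 15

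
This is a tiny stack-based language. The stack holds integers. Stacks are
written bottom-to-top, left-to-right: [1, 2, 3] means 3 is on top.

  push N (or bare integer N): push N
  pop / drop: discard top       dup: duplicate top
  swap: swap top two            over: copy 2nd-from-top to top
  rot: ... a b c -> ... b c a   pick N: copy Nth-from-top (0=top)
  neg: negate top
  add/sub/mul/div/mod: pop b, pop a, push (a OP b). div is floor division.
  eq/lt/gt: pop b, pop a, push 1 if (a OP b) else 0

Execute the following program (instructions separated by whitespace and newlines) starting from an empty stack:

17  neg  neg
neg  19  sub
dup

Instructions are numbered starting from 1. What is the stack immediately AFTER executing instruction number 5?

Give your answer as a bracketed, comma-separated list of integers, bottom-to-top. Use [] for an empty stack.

Step 1 ('17'): [17]
Step 2 ('neg'): [-17]
Step 3 ('neg'): [17]
Step 4 ('neg'): [-17]
Step 5 ('19'): [-17, 19]

Answer: [-17, 19]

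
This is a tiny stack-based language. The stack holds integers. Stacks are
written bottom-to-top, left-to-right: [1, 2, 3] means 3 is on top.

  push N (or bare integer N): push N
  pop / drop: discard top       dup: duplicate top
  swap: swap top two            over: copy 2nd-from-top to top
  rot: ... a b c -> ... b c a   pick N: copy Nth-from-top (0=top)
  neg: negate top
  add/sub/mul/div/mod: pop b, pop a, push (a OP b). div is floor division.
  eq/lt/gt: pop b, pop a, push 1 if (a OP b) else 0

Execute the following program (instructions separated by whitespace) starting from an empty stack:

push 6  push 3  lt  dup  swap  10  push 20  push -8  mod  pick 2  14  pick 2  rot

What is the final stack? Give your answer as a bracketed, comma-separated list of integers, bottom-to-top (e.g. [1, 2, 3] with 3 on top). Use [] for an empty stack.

After 'push 6': [6]
After 'push 3': [6, 3]
After 'lt': [0]
After 'dup': [0, 0]
After 'swap': [0, 0]
After 'push 10': [0, 0, 10]
After 'push 20': [0, 0, 10, 20]
After 'push -8': [0, 0, 10, 20, -8]
After 'mod': [0, 0, 10, -4]
After 'pick 2': [0, 0, 10, -4, 0]
After 'push 14': [0, 0, 10, -4, 0, 14]
After 'pick 2': [0, 0, 10, -4, 0, 14, -4]
After 'rot': [0, 0, 10, -4, 14, -4, 0]

Answer: [0, 0, 10, -4, 14, -4, 0]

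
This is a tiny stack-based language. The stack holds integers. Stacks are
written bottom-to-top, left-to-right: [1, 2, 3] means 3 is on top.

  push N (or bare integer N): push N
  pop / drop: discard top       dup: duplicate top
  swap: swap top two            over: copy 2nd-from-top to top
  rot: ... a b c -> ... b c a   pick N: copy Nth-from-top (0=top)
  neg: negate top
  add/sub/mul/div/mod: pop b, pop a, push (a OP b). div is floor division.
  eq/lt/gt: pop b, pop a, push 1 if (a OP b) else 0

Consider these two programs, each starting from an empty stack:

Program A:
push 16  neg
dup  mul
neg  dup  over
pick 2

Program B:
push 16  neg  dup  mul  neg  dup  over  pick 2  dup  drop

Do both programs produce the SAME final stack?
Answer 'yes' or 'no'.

Answer: yes

Derivation:
Program A trace:
  After 'push 16': [16]
  After 'neg': [-16]
  After 'dup': [-16, -16]
  After 'mul': [256]
  After 'neg': [-256]
  After 'dup': [-256, -256]
  After 'over': [-256, -256, -256]
  After 'pick 2': [-256, -256, -256, -256]
Program A final stack: [-256, -256, -256, -256]

Program B trace:
  After 'push 16': [16]
  After 'neg': [-16]
  After 'dup': [-16, -16]
  After 'mul': [256]
  After 'neg': [-256]
  After 'dup': [-256, -256]
  After 'over': [-256, -256, -256]
  After 'pick 2': [-256, -256, -256, -256]
  After 'dup': [-256, -256, -256, -256, -256]
  After 'drop': [-256, -256, -256, -256]
Program B final stack: [-256, -256, -256, -256]
Same: yes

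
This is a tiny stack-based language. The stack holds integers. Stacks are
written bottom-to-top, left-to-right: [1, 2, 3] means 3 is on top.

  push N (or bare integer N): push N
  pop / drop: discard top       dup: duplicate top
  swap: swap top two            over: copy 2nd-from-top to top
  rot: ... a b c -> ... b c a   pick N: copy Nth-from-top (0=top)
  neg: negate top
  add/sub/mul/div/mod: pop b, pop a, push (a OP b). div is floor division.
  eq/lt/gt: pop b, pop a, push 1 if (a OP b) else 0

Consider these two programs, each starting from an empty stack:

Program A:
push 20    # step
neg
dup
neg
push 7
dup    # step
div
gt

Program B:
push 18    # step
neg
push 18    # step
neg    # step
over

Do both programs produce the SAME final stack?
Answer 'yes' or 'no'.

Answer: no

Derivation:
Program A trace:
  After 'push 20': [20]
  After 'neg': [-20]
  After 'dup': [-20, -20]
  After 'neg': [-20, 20]
  After 'push 7': [-20, 20, 7]
  After 'dup': [-20, 20, 7, 7]
  After 'div': [-20, 20, 1]
  After 'gt': [-20, 1]
Program A final stack: [-20, 1]

Program B trace:
  After 'push 18': [18]
  After 'neg': [-18]
  After 'push 18': [-18, 18]
  After 'neg': [-18, -18]
  After 'over': [-18, -18, -18]
Program B final stack: [-18, -18, -18]
Same: no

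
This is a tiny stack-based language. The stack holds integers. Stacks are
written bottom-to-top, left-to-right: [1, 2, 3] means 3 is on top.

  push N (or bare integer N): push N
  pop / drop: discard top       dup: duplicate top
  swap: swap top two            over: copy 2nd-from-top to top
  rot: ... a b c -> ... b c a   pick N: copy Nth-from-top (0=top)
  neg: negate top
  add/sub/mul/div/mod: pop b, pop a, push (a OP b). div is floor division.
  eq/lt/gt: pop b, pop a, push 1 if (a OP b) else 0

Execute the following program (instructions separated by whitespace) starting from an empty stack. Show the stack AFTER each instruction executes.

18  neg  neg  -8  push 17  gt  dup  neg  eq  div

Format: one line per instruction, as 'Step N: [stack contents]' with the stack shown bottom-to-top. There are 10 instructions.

Step 1: [18]
Step 2: [-18]
Step 3: [18]
Step 4: [18, -8]
Step 5: [18, -8, 17]
Step 6: [18, 0]
Step 7: [18, 0, 0]
Step 8: [18, 0, 0]
Step 9: [18, 1]
Step 10: [18]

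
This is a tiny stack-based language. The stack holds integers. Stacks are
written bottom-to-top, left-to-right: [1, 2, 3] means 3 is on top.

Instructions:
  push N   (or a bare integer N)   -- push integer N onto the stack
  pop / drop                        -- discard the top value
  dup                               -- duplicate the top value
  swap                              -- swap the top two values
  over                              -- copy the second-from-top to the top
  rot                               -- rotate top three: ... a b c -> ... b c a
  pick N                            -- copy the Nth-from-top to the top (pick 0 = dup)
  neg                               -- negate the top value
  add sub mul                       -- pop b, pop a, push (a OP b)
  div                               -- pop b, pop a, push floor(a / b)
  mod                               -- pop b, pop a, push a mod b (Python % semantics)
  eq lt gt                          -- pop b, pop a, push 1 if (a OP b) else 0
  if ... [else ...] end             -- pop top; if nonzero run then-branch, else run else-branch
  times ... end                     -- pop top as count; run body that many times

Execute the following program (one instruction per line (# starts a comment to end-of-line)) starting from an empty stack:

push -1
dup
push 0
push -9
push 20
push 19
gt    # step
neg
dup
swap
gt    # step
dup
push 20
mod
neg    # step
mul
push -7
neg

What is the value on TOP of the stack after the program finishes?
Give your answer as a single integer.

Answer: 7

Derivation:
After 'push -1': [-1]
After 'dup': [-1, -1]
After 'push 0': [-1, -1, 0]
After 'push -9': [-1, -1, 0, -9]
After 'push 20': [-1, -1, 0, -9, 20]
After 'push 19': [-1, -1, 0, -9, 20, 19]
After 'gt': [-1, -1, 0, -9, 1]
After 'neg': [-1, -1, 0, -9, -1]
After 'dup': [-1, -1, 0, -9, -1, -1]
After 'swap': [-1, -1, 0, -9, -1, -1]
After 'gt': [-1, -1, 0, -9, 0]
After 'dup': [-1, -1, 0, -9, 0, 0]
After 'push 20': [-1, -1, 0, -9, 0, 0, 20]
After 'mod': [-1, -1, 0, -9, 0, 0]
After 'neg': [-1, -1, 0, -9, 0, 0]
After 'mul': [-1, -1, 0, -9, 0]
After 'push -7': [-1, -1, 0, -9, 0, -7]
After 'neg': [-1, -1, 0, -9, 0, 7]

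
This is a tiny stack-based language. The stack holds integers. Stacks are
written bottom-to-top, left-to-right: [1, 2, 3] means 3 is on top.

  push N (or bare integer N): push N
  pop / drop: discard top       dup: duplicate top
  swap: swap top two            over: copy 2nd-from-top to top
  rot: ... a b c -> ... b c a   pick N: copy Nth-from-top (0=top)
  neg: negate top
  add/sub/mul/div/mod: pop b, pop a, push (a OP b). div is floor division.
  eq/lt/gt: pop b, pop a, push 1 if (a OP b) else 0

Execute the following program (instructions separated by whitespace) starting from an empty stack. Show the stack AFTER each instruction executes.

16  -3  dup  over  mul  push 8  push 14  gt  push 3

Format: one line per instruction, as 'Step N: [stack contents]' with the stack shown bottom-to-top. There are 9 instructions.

Step 1: [16]
Step 2: [16, -3]
Step 3: [16, -3, -3]
Step 4: [16, -3, -3, -3]
Step 5: [16, -3, 9]
Step 6: [16, -3, 9, 8]
Step 7: [16, -3, 9, 8, 14]
Step 8: [16, -3, 9, 0]
Step 9: [16, -3, 9, 0, 3]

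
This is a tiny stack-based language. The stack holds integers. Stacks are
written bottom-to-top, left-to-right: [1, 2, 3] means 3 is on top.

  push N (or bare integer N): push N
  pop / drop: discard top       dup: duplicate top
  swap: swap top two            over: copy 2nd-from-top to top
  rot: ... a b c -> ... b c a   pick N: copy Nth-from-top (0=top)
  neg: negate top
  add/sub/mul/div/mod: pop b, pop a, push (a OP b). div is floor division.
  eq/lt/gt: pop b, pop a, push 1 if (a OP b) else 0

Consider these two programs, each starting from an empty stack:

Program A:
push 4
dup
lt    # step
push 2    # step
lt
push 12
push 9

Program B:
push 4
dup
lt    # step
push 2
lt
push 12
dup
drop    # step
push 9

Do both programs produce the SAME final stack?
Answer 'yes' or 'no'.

Program A trace:
  After 'push 4': [4]
  After 'dup': [4, 4]
  After 'lt': [0]
  After 'push 2': [0, 2]
  After 'lt': [1]
  After 'push 12': [1, 12]
  After 'push 9': [1, 12, 9]
Program A final stack: [1, 12, 9]

Program B trace:
  After 'push 4': [4]
  After 'dup': [4, 4]
  After 'lt': [0]
  After 'push 2': [0, 2]
  After 'lt': [1]
  After 'push 12': [1, 12]
  After 'dup': [1, 12, 12]
  After 'drop': [1, 12]
  After 'push 9': [1, 12, 9]
Program B final stack: [1, 12, 9]
Same: yes

Answer: yes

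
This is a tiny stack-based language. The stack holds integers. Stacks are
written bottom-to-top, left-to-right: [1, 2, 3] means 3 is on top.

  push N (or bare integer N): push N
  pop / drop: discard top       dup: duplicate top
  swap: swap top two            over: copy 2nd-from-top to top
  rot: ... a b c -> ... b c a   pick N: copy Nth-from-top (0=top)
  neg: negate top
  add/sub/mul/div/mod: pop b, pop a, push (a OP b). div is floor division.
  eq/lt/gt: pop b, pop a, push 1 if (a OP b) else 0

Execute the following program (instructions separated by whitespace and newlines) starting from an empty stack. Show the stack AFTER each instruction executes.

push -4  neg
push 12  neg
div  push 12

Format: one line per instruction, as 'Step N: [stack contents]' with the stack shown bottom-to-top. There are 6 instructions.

Step 1: [-4]
Step 2: [4]
Step 3: [4, 12]
Step 4: [4, -12]
Step 5: [-1]
Step 6: [-1, 12]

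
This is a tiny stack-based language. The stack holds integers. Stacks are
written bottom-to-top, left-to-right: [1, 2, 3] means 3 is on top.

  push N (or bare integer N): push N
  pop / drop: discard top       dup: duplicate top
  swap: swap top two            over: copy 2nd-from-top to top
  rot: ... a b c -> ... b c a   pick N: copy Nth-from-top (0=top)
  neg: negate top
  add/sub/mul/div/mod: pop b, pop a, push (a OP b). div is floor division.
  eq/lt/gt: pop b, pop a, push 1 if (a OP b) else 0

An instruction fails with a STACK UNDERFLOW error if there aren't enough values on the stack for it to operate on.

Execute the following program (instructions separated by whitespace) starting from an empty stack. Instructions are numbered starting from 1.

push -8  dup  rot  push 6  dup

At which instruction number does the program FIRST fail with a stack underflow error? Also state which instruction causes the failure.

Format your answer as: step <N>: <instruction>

Step 1 ('push -8'): stack = [-8], depth = 1
Step 2 ('dup'): stack = [-8, -8], depth = 2
Step 3 ('rot'): needs 3 value(s) but depth is 2 — STACK UNDERFLOW

Answer: step 3: rot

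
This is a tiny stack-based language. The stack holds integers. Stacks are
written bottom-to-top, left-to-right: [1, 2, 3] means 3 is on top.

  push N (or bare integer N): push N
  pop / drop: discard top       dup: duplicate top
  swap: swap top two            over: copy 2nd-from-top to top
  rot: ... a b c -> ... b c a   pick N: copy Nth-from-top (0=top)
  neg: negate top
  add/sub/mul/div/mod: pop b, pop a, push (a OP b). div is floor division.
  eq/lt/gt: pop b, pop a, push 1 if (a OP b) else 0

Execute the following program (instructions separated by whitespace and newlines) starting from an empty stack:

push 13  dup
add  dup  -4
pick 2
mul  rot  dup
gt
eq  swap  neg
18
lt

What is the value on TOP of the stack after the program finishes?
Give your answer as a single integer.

After 'push 13': [13]
After 'dup': [13, 13]
After 'add': [26]
After 'dup': [26, 26]
After 'push -4': [26, 26, -4]
After 'pick 2': [26, 26, -4, 26]
After 'mul': [26, 26, -104]
After 'rot': [26, -104, 26]
After 'dup': [26, -104, 26, 26]
After 'gt': [26, -104, 0]
After 'eq': [26, 0]
After 'swap': [0, 26]
After 'neg': [0, -26]
After 'push 18': [0, -26, 18]
After 'lt': [0, 1]

Answer: 1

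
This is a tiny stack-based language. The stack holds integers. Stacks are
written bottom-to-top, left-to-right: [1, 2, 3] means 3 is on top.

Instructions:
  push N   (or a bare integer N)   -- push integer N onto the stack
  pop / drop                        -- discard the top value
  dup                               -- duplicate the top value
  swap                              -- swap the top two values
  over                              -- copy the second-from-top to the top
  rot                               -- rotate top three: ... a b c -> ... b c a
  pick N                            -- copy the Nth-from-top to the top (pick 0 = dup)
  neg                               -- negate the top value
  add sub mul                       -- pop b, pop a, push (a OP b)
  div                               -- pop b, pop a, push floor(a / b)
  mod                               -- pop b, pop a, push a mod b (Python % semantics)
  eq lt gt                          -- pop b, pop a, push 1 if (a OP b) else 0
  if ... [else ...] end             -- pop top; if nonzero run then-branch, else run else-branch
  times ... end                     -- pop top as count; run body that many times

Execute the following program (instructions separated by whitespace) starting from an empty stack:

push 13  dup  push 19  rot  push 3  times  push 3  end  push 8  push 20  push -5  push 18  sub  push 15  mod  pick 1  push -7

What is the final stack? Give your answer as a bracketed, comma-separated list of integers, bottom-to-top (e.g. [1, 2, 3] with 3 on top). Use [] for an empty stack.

After 'push 13': [13]
After 'dup': [13, 13]
After 'push 19': [13, 13, 19]
After 'rot': [13, 19, 13]
After 'push 3': [13, 19, 13, 3]
After 'times': [13, 19, 13]
After 'push 3': [13, 19, 13, 3]
After 'push 3': [13, 19, 13, 3, 3]
After 'push 3': [13, 19, 13, 3, 3, 3]
After 'push 8': [13, 19, 13, 3, 3, 3, 8]
After 'push 20': [13, 19, 13, 3, 3, 3, 8, 20]
After 'push -5': [13, 19, 13, 3, 3, 3, 8, 20, -5]
After 'push 18': [13, 19, 13, 3, 3, 3, 8, 20, -5, 18]
After 'sub': [13, 19, 13, 3, 3, 3, 8, 20, -23]
After 'push 15': [13, 19, 13, 3, 3, 3, 8, 20, -23, 15]
After 'mod': [13, 19, 13, 3, 3, 3, 8, 20, 7]
After 'pick 1': [13, 19, 13, 3, 3, 3, 8, 20, 7, 20]
After 'push -7': [13, 19, 13, 3, 3, 3, 8, 20, 7, 20, -7]

Answer: [13, 19, 13, 3, 3, 3, 8, 20, 7, 20, -7]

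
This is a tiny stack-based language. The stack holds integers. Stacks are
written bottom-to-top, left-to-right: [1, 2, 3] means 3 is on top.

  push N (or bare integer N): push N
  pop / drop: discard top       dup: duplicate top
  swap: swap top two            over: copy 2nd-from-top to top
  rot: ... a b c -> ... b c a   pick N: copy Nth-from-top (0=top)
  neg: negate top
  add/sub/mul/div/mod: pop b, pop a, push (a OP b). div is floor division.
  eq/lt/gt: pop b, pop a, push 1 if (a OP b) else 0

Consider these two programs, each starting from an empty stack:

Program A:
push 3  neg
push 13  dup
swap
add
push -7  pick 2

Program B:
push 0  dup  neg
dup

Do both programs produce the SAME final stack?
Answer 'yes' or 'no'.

Program A trace:
  After 'push 3': [3]
  After 'neg': [-3]
  After 'push 13': [-3, 13]
  After 'dup': [-3, 13, 13]
  After 'swap': [-3, 13, 13]
  After 'add': [-3, 26]
  After 'push -7': [-3, 26, -7]
  After 'pick 2': [-3, 26, -7, -3]
Program A final stack: [-3, 26, -7, -3]

Program B trace:
  After 'push 0': [0]
  After 'dup': [0, 0]
  After 'neg': [0, 0]
  After 'dup': [0, 0, 0]
Program B final stack: [0, 0, 0]
Same: no

Answer: no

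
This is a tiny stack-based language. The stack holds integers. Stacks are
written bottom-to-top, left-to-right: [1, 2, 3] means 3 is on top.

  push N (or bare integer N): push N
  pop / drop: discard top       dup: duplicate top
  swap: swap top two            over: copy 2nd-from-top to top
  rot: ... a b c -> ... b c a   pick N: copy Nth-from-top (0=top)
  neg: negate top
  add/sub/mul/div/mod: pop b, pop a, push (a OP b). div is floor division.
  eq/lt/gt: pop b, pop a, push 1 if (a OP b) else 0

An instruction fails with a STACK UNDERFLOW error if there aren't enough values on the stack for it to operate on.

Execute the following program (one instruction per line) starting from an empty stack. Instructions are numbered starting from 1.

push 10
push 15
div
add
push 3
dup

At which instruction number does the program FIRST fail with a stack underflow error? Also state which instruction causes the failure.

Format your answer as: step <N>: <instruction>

Step 1 ('push 10'): stack = [10], depth = 1
Step 2 ('push 15'): stack = [10, 15], depth = 2
Step 3 ('div'): stack = [0], depth = 1
Step 4 ('add'): needs 2 value(s) but depth is 1 — STACK UNDERFLOW

Answer: step 4: add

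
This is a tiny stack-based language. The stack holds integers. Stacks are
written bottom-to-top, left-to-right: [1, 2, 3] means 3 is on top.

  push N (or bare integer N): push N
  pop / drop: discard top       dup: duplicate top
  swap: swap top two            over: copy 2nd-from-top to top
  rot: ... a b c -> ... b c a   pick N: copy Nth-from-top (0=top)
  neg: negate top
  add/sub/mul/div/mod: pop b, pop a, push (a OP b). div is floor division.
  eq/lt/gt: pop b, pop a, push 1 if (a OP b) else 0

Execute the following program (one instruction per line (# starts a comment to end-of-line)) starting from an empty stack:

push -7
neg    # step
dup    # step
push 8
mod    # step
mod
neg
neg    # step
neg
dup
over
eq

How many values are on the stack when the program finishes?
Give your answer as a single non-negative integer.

Answer: 2

Derivation:
After 'push -7': stack = [-7] (depth 1)
After 'neg': stack = [7] (depth 1)
After 'dup': stack = [7, 7] (depth 2)
After 'push 8': stack = [7, 7, 8] (depth 3)
After 'mod': stack = [7, 7] (depth 2)
After 'mod': stack = [0] (depth 1)
After 'neg': stack = [0] (depth 1)
After 'neg': stack = [0] (depth 1)
After 'neg': stack = [0] (depth 1)
After 'dup': stack = [0, 0] (depth 2)
After 'over': stack = [0, 0, 0] (depth 3)
After 'eq': stack = [0, 1] (depth 2)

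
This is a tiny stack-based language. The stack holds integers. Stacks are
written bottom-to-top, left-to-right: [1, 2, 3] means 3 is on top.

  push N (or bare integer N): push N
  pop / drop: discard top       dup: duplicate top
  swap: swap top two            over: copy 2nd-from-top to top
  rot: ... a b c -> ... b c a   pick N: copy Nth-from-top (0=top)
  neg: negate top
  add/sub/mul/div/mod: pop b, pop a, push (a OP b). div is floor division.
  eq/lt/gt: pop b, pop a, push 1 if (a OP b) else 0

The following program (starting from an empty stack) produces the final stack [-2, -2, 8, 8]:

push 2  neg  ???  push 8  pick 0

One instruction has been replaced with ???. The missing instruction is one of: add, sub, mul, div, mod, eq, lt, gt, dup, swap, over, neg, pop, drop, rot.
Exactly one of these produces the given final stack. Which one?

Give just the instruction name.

Stack before ???: [-2]
Stack after ???:  [-2, -2]
The instruction that transforms [-2] -> [-2, -2] is: dup

Answer: dup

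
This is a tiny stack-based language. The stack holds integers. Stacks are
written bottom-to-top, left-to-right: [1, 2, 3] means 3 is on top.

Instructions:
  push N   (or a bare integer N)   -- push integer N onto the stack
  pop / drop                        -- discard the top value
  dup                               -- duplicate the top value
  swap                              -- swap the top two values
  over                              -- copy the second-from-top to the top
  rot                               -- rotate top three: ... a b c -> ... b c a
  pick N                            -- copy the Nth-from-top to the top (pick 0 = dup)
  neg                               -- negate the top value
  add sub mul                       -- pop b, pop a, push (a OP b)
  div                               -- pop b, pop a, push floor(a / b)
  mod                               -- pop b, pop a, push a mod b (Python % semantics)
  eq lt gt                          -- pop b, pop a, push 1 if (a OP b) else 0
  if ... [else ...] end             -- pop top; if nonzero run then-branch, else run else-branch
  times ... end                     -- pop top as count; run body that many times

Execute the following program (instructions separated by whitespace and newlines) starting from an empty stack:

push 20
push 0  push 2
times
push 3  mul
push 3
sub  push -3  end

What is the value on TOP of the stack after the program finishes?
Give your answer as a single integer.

After 'push 20': [20]
After 'push 0': [20, 0]
After 'push 2': [20, 0, 2]
After 'times': [20, 0]
After 'push 3': [20, 0, 3]
After 'mul': [20, 0]
After 'push 3': [20, 0, 3]
After 'sub': [20, -3]
After 'push -3': [20, -3, -3]
After 'push 3': [20, -3, -3, 3]
After 'mul': [20, -3, -9]
After 'push 3': [20, -3, -9, 3]
After 'sub': [20, -3, -12]
After 'push -3': [20, -3, -12, -3]

Answer: -3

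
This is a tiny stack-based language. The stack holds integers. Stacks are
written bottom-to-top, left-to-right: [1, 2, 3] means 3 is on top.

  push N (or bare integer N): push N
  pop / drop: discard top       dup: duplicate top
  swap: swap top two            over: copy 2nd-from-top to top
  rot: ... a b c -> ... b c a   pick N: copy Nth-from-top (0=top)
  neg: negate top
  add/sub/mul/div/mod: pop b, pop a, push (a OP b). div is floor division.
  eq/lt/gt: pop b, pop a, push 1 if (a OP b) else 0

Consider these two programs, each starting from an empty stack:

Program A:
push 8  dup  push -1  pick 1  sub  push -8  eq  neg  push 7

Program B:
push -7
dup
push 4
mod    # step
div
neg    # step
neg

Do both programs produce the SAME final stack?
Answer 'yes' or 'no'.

Program A trace:
  After 'push 8': [8]
  After 'dup': [8, 8]
  After 'push -1': [8, 8, -1]
  After 'pick 1': [8, 8, -1, 8]
  After 'sub': [8, 8, -9]
  After 'push -8': [8, 8, -9, -8]
  After 'eq': [8, 8, 0]
  After 'neg': [8, 8, 0]
  After 'push 7': [8, 8, 0, 7]
Program A final stack: [8, 8, 0, 7]

Program B trace:
  After 'push -7': [-7]
  After 'dup': [-7, -7]
  After 'push 4': [-7, -7, 4]
  After 'mod': [-7, 1]
  After 'div': [-7]
  After 'neg': [7]
  After 'neg': [-7]
Program B final stack: [-7]
Same: no

Answer: no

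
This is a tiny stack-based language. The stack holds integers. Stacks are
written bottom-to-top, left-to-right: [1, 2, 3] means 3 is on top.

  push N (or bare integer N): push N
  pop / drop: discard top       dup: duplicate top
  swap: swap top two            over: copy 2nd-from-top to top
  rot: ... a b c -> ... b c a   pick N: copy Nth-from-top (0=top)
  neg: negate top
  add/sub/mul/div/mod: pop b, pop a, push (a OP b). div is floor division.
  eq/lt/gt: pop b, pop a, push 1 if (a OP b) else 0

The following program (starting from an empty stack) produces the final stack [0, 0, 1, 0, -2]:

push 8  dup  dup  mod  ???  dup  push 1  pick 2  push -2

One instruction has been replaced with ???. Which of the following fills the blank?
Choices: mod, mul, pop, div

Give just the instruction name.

Stack before ???: [8, 0]
Stack after ???:  [0]
Checking each choice:
  mod: modulo by zero
  mul: MATCH
  pop: produces [8, 8, 1, 8, -2]
  div: division by zero


Answer: mul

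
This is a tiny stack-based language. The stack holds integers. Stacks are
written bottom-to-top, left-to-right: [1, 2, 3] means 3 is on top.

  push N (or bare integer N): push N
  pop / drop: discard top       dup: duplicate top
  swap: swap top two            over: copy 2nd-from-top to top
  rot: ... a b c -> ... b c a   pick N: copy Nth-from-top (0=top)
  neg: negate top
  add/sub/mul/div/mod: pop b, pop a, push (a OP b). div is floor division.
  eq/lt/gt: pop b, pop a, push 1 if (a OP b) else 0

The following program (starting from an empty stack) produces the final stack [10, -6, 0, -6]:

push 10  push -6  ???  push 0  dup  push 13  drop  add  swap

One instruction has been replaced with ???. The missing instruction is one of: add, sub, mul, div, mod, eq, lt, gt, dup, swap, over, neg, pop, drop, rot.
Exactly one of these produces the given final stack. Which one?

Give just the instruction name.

Answer: dup

Derivation:
Stack before ???: [10, -6]
Stack after ???:  [10, -6, -6]
The instruction that transforms [10, -6] -> [10, -6, -6] is: dup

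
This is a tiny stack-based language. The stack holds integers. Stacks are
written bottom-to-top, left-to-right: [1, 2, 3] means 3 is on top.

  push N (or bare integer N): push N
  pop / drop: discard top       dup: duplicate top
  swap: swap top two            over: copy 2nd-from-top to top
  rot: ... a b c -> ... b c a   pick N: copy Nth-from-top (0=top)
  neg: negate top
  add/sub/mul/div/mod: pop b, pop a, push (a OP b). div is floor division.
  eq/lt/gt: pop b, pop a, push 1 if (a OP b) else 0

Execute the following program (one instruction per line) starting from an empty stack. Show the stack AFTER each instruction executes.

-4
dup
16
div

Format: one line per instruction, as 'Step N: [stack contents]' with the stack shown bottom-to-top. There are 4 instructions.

Step 1: [-4]
Step 2: [-4, -4]
Step 3: [-4, -4, 16]
Step 4: [-4, -1]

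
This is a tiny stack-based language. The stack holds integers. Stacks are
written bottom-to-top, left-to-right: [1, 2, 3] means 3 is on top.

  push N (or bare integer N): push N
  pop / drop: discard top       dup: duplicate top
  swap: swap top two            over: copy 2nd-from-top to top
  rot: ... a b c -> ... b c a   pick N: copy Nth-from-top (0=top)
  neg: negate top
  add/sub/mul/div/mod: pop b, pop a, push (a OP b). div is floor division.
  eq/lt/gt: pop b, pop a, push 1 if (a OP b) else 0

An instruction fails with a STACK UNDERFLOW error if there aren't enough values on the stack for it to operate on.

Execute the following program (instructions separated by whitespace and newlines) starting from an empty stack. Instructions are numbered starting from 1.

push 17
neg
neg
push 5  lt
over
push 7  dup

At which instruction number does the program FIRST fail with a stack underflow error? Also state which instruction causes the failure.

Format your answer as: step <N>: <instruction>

Answer: step 6: over

Derivation:
Step 1 ('push 17'): stack = [17], depth = 1
Step 2 ('neg'): stack = [-17], depth = 1
Step 3 ('neg'): stack = [17], depth = 1
Step 4 ('push 5'): stack = [17, 5], depth = 2
Step 5 ('lt'): stack = [0], depth = 1
Step 6 ('over'): needs 2 value(s) but depth is 1 — STACK UNDERFLOW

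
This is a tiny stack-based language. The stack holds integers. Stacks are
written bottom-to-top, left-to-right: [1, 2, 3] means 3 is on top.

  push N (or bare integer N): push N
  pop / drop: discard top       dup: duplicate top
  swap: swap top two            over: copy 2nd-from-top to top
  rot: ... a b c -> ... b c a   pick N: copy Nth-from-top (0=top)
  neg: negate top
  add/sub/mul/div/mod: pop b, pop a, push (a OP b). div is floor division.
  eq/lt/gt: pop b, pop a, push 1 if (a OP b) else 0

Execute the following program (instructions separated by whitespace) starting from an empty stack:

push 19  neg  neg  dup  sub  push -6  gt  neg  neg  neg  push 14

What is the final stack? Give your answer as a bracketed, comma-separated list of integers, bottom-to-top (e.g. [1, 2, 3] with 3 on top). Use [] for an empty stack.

After 'push 19': [19]
After 'neg': [-19]
After 'neg': [19]
After 'dup': [19, 19]
After 'sub': [0]
After 'push -6': [0, -6]
After 'gt': [1]
After 'neg': [-1]
After 'neg': [1]
After 'neg': [-1]
After 'push 14': [-1, 14]

Answer: [-1, 14]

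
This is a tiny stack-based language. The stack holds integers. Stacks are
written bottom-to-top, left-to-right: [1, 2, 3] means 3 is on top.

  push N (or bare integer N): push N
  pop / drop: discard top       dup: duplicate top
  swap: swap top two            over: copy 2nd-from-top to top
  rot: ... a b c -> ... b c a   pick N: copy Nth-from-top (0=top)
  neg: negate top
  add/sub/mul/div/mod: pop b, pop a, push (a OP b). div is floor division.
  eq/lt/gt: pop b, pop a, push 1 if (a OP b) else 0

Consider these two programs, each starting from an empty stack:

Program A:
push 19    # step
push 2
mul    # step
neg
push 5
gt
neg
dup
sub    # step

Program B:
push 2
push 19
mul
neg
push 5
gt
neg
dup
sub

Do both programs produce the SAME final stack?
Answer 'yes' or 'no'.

Answer: yes

Derivation:
Program A trace:
  After 'push 19': [19]
  After 'push 2': [19, 2]
  After 'mul': [38]
  After 'neg': [-38]
  After 'push 5': [-38, 5]
  After 'gt': [0]
  After 'neg': [0]
  After 'dup': [0, 0]
  After 'sub': [0]
Program A final stack: [0]

Program B trace:
  After 'push 2': [2]
  After 'push 19': [2, 19]
  After 'mul': [38]
  After 'neg': [-38]
  After 'push 5': [-38, 5]
  After 'gt': [0]
  After 'neg': [0]
  After 'dup': [0, 0]
  After 'sub': [0]
Program B final stack: [0]
Same: yes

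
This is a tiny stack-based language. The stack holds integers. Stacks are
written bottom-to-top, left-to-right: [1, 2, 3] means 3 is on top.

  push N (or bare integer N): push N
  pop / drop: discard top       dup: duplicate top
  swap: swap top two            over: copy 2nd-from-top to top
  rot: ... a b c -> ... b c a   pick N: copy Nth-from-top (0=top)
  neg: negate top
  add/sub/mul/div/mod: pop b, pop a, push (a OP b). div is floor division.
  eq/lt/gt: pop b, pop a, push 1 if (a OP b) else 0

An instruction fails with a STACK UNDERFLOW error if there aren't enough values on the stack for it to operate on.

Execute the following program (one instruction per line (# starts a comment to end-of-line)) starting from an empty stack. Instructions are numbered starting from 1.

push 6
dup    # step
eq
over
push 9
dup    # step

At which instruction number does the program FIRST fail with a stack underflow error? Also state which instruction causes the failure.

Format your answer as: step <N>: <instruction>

Answer: step 4: over

Derivation:
Step 1 ('push 6'): stack = [6], depth = 1
Step 2 ('dup'): stack = [6, 6], depth = 2
Step 3 ('eq'): stack = [1], depth = 1
Step 4 ('over'): needs 2 value(s) but depth is 1 — STACK UNDERFLOW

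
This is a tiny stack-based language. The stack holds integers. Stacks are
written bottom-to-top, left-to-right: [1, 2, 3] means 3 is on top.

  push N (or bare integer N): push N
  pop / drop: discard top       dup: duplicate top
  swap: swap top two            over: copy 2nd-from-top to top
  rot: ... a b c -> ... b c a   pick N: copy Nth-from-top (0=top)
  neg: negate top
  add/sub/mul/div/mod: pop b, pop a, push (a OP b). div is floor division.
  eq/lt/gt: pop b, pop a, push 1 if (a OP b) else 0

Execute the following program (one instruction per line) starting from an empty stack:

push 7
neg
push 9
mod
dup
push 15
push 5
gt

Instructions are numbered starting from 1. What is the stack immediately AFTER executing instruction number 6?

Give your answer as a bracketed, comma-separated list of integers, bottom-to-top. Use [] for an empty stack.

Answer: [2, 2, 15]

Derivation:
Step 1 ('push 7'): [7]
Step 2 ('neg'): [-7]
Step 3 ('push 9'): [-7, 9]
Step 4 ('mod'): [2]
Step 5 ('dup'): [2, 2]
Step 6 ('push 15'): [2, 2, 15]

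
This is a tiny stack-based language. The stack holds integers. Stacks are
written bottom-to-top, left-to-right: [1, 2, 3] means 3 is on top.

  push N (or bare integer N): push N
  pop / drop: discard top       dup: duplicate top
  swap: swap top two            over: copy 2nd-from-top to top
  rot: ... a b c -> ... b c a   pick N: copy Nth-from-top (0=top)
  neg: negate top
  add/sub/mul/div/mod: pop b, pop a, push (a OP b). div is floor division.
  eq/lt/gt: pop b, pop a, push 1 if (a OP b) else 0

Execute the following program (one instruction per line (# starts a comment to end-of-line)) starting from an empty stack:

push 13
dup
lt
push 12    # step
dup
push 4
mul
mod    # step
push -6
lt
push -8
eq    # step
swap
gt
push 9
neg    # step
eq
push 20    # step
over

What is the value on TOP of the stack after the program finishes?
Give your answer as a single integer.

Answer: 0

Derivation:
After 'push 13': [13]
After 'dup': [13, 13]
After 'lt': [0]
After 'push 12': [0, 12]
After 'dup': [0, 12, 12]
After 'push 4': [0, 12, 12, 4]
After 'mul': [0, 12, 48]
After 'mod': [0, 12]
After 'push -6': [0, 12, -6]
After 'lt': [0, 0]
After 'push -8': [0, 0, -8]
After 'eq': [0, 0]
After 'swap': [0, 0]
After 'gt': [0]
After 'push 9': [0, 9]
After 'neg': [0, -9]
After 'eq': [0]
After 'push 20': [0, 20]
After 'over': [0, 20, 0]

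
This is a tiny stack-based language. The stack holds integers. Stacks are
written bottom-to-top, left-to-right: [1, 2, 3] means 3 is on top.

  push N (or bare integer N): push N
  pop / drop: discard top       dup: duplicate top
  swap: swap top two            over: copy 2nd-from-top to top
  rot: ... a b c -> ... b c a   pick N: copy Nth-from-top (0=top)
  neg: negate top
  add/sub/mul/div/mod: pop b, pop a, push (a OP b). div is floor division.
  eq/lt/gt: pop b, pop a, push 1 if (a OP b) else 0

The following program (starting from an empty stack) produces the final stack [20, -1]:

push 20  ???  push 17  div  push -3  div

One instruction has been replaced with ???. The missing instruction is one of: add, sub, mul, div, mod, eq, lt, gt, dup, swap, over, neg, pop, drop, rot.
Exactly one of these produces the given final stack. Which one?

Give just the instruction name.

Stack before ???: [20]
Stack after ???:  [20, 20]
The instruction that transforms [20] -> [20, 20] is: dup

Answer: dup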